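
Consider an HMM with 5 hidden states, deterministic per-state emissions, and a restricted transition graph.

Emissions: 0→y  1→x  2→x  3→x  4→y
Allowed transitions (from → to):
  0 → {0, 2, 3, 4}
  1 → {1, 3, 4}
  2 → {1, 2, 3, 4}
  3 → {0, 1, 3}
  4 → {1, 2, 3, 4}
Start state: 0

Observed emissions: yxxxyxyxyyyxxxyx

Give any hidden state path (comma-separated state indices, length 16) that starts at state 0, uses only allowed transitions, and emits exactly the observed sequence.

0,2,3,3,0,2,4,3,0,0,4,1,1,3,0,2

  t0 'y' -> {0,4}, take 0 (start)
  t1 'x' -> {1,2,3}, take 2 (0->2 ok)
  t2 'x' -> {1,2,3}, take 3 (2->3 ok)
  t3 'x' -> {1,2,3}, take 3 (3->3 ok)
  t4 'y' -> {0,4}, take 0 (3->0 ok)
  t5 'x' -> {1,2,3}, take 2 (0->2 ok)
  t6 'y' -> {0,4}, take 4 (2->4 ok)
  t7 'x' -> {1,2,3}, take 3 (4->3 ok)
  t8 'y' -> {0,4}, take 0 (3->0 ok)
  t9 'y' -> {0,4}, take 0 (0->0 ok)
  t10 'y' -> {0,4}, take 4 (0->4 ok)
  t11 'x' -> {1,2,3}, take 1 (4->1 ok)
  t12 'x' -> {1,2,3}, take 1 (1->1 ok)
  t13 'x' -> {1,2,3}, take 3 (1->3 ok)
  t14 'y' -> {0,4}, take 0 (3->0 ok)
  t15 'x' -> {1,2,3}, take 2 (0->2 ok)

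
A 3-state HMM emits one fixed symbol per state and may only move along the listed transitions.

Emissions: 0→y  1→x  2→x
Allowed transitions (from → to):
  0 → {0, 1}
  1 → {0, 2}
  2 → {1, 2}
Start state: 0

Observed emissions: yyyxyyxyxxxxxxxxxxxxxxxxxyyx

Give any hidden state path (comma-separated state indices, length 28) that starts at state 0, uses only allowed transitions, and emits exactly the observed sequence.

  [0] y  {0}  => 0  start
  [1] y  {0}  => 0  0->0 ok
  [2] y  {0}  => 0  0->0 ok
  [3] x  {1,2}  => 1  0->1 ok
  [4] y  {0}  => 0  1->0 ok
  [5] y  {0}  => 0  0->0 ok
  [6] x  {1,2}  => 1  0->1 ok
  [7] y  {0}  => 0  1->0 ok
  [8] x  {1,2}  => 1  0->1 ok
  [9] x  {1,2}  => 2  1->2 ok
  [10] x  {1,2}  => 2  2->2 ok
  [11] x  {1,2}  => 2  2->2 ok
  [12] x  {1,2}  => 2  2->2 ok
  [13] x  {1,2}  => 2  2->2 ok
  [14] x  {1,2}  => 2  2->2 ok
  [15] x  {1,2}  => 2  2->2 ok
  [16] x  {1,2}  => 2  2->2 ok
  [17] x  {1,2}  => 2  2->2 ok
  [18] x  {1,2}  => 2  2->2 ok
  [19] x  {1,2}  => 2  2->2 ok
  [20] x  {1,2}  => 2  2->2 ok
  [21] x  {1,2}  => 2  2->2 ok
  [22] x  {1,2}  => 1  2->1 ok
  [23] x  {1,2}  => 2  1->2 ok
  [24] x  {1,2}  => 1  2->1 ok
  [25] y  {0}  => 0  1->0 ok
  [26] y  {0}  => 0  0->0 ok
  [27] x  {1,2}  => 1  0->1 ok

0,0,0,1,0,0,1,0,1,2,2,2,2,2,2,2,2,2,2,2,2,2,1,2,1,0,0,1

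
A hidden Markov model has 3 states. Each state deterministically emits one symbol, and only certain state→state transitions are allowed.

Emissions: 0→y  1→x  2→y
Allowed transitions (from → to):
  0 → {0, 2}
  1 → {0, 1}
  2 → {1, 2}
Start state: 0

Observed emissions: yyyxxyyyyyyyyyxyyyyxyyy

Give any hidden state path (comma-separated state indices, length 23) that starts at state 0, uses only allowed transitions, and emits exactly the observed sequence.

  0: obs=y cand={0,2} pick 0 [start]
  1: obs=y cand={0,2} pick 2 [0->2 ok]
  2: obs=y cand={0,2} pick 2 [2->2 ok]
  3: obs=x cand={1} pick 1 [2->1 ok]
  4: obs=x cand={1} pick 1 [1->1 ok]
  5: obs=y cand={0,2} pick 0 [1->0 ok]
  6: obs=y cand={0,2} pick 0 [0->0 ok]
  7: obs=y cand={0,2} pick 0 [0->0 ok]
  8: obs=y cand={0,2} pick 0 [0->0 ok]
  9: obs=y cand={0,2} pick 0 [0->0 ok]
  10: obs=y cand={0,2} pick 2 [0->2 ok]
  11: obs=y cand={0,2} pick 2 [2->2 ok]
  12: obs=y cand={0,2} pick 2 [2->2 ok]
  13: obs=y cand={0,2} pick 2 [2->2 ok]
  14: obs=x cand={1} pick 1 [2->1 ok]
  15: obs=y cand={0,2} pick 0 [1->0 ok]
  16: obs=y cand={0,2} pick 0 [0->0 ok]
  17: obs=y cand={0,2} pick 2 [0->2 ok]
  18: obs=y cand={0,2} pick 2 [2->2 ok]
  19: obs=x cand={1} pick 1 [2->1 ok]
  20: obs=y cand={0,2} pick 0 [1->0 ok]
  21: obs=y cand={0,2} pick 0 [0->0 ok]
  22: obs=y cand={0,2} pick 2 [0->2 ok]

0,2,2,1,1,0,0,0,0,0,2,2,2,2,1,0,0,2,2,1,0,0,2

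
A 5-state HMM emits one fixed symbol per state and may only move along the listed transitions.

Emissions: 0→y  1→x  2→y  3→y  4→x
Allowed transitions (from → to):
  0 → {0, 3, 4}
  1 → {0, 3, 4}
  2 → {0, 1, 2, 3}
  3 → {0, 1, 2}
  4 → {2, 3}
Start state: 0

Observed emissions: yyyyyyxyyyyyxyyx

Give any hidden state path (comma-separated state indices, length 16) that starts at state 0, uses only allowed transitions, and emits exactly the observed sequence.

  t0 'y' -> {0,2,3}, take 0 (start)
  t1 'y' -> {0,2,3}, take 3 (0->3 ok)
  t2 'y' -> {0,2,3}, take 0 (3->0 ok)
  t3 'y' -> {0,2,3}, take 3 (0->3 ok)
  t4 'y' -> {0,2,3}, take 0 (3->0 ok)
  t5 'y' -> {0,2,3}, take 0 (0->0 ok)
  t6 'x' -> {1,4}, take 4 (0->4 ok)
  t7 'y' -> {0,2,3}, take 3 (4->3 ok)
  t8 'y' -> {0,2,3}, take 0 (3->0 ok)
  t9 'y' -> {0,2,3}, take 3 (0->3 ok)
  t10 'y' -> {0,2,3}, take 2 (3->2 ok)
  t11 'y' -> {0,2,3}, take 0 (2->0 ok)
  t12 'x' -> {1,4}, take 4 (0->4 ok)
  t13 'y' -> {0,2,3}, take 2 (4->2 ok)
  t14 'y' -> {0,2,3}, take 3 (2->3 ok)
  t15 'x' -> {1,4}, take 1 (3->1 ok)

0,3,0,3,0,0,4,3,0,3,2,0,4,2,3,1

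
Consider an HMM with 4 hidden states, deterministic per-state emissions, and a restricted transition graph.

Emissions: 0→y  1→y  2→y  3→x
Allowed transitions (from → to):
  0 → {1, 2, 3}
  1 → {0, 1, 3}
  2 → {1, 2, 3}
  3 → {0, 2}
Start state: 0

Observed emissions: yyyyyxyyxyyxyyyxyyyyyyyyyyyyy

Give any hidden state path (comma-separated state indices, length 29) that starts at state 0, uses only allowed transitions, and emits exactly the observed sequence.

0,1,1,0,2,3,2,2,3,0,2,3,2,2,1,3,0,1,1,0,1,1,0,2,2,2,2,2,2

  0: obs=y cand={0,1,2} pick 0 [start]
  1: obs=y cand={0,1,2} pick 1 [0->1 ok]
  2: obs=y cand={0,1,2} pick 1 [1->1 ok]
  3: obs=y cand={0,1,2} pick 0 [1->0 ok]
  4: obs=y cand={0,1,2} pick 2 [0->2 ok]
  5: obs=x cand={3} pick 3 [2->3 ok]
  6: obs=y cand={0,1,2} pick 2 [3->2 ok]
  7: obs=y cand={0,1,2} pick 2 [2->2 ok]
  8: obs=x cand={3} pick 3 [2->3 ok]
  9: obs=y cand={0,1,2} pick 0 [3->0 ok]
  10: obs=y cand={0,1,2} pick 2 [0->2 ok]
  11: obs=x cand={3} pick 3 [2->3 ok]
  12: obs=y cand={0,1,2} pick 2 [3->2 ok]
  13: obs=y cand={0,1,2} pick 2 [2->2 ok]
  14: obs=y cand={0,1,2} pick 1 [2->1 ok]
  15: obs=x cand={3} pick 3 [1->3 ok]
  16: obs=y cand={0,1,2} pick 0 [3->0 ok]
  17: obs=y cand={0,1,2} pick 1 [0->1 ok]
  18: obs=y cand={0,1,2} pick 1 [1->1 ok]
  19: obs=y cand={0,1,2} pick 0 [1->0 ok]
  20: obs=y cand={0,1,2} pick 1 [0->1 ok]
  21: obs=y cand={0,1,2} pick 1 [1->1 ok]
  22: obs=y cand={0,1,2} pick 0 [1->0 ok]
  23: obs=y cand={0,1,2} pick 2 [0->2 ok]
  24: obs=y cand={0,1,2} pick 2 [2->2 ok]
  25: obs=y cand={0,1,2} pick 2 [2->2 ok]
  26: obs=y cand={0,1,2} pick 2 [2->2 ok]
  27: obs=y cand={0,1,2} pick 2 [2->2 ok]
  28: obs=y cand={0,1,2} pick 2 [2->2 ok]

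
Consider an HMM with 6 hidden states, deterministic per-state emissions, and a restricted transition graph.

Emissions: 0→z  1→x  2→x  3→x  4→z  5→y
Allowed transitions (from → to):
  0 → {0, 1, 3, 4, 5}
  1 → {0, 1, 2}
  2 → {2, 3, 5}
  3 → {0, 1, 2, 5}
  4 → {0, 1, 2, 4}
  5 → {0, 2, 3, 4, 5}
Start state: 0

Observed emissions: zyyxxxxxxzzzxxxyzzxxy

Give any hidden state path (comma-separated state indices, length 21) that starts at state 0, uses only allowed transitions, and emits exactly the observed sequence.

  [0] z  {0,4}  => 0  start
  [1] y  {5}  => 5  0->5 ok
  [2] y  {5}  => 5  5->5 ok
  [3] x  {1,2,3}  => 3  5->3 ok
  [4] x  {1,2,3}  => 2  3->2 ok
  [5] x  {1,2,3}  => 3  2->3 ok
  [6] x  {1,2,3}  => 1  3->1 ok
  [7] x  {1,2,3}  => 2  1->2 ok
  [8] x  {1,2,3}  => 3  2->3 ok
  [9] z  {0,4}  => 0  3->0 ok
  [10] z  {0,4}  => 4  0->4 ok
  [11] z  {0,4}  => 0  4->0 ok
  [12] x  {1,2,3}  => 1  0->1 ok
  [13] x  {1,2,3}  => 1  1->1 ok
  [14] x  {1,2,3}  => 2  1->2 ok
  [15] y  {5}  => 5  2->5 ok
  [16] z  {0,4}  => 4  5->4 ok
  [17] z  {0,4}  => 4  4->4 ok
  [18] x  {1,2,3}  => 1  4->1 ok
  [19] x  {1,2,3}  => 2  1->2 ok
  [20] y  {5}  => 5  2->5 ok

0,5,5,3,2,3,1,2,3,0,4,0,1,1,2,5,4,4,1,2,5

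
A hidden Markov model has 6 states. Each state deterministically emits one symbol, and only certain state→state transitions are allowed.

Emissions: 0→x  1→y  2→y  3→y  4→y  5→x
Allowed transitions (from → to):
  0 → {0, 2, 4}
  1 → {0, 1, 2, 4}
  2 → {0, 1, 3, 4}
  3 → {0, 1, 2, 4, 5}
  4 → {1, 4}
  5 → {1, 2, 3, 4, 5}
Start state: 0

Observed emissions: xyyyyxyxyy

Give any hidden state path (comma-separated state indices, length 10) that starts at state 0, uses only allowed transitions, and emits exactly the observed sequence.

  [0] x  {0,5}  => 0  start
  [1] y  {1,2,3,4}  => 4  0->4 ok
  [2] y  {1,2,3,4}  => 1  4->1 ok
  [3] y  {1,2,3,4}  => 4  1->4 ok
  [4] y  {1,2,3,4}  => 1  4->1 ok
  [5] x  {0,5}  => 0  1->0 ok
  [6] y  {1,2,3,4}  => 2  0->2 ok
  [7] x  {0,5}  => 0  2->0 ok
  [8] y  {1,2,3,4}  => 4  0->4 ok
  [9] y  {1,2,3,4}  => 4  4->4 ok

0,4,1,4,1,0,2,0,4,4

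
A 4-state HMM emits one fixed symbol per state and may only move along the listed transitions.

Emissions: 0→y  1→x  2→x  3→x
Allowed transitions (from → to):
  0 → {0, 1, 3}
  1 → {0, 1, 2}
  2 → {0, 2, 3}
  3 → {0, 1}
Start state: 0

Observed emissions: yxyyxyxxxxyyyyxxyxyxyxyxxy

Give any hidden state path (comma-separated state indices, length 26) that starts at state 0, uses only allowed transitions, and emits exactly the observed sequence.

  0: obs=y cand={0} pick 0 [start]
  1: obs=x cand={1,2,3} pick 1 [0->1 ok]
  2: obs=y cand={0} pick 0 [1->0 ok]
  3: obs=y cand={0} pick 0 [0->0 ok]
  4: obs=x cand={1,2,3} pick 3 [0->3 ok]
  5: obs=y cand={0} pick 0 [3->0 ok]
  6: obs=x cand={1,2,3} pick 1 [0->1 ok]
  7: obs=x cand={1,2,3} pick 2 [1->2 ok]
  8: obs=x cand={1,2,3} pick 3 [2->3 ok]
  9: obs=x cand={1,2,3} pick 1 [3->1 ok]
  10: obs=y cand={0} pick 0 [1->0 ok]
  11: obs=y cand={0} pick 0 [0->0 ok]
  12: obs=y cand={0} pick 0 [0->0 ok]
  13: obs=y cand={0} pick 0 [0->0 ok]
  14: obs=x cand={1,2,3} pick 1 [0->1 ok]
  15: obs=x cand={1,2,3} pick 1 [1->1 ok]
  16: obs=y cand={0} pick 0 [1->0 ok]
  17: obs=x cand={1,2,3} pick 3 [0->3 ok]
  18: obs=y cand={0} pick 0 [3->0 ok]
  19: obs=x cand={1,2,3} pick 1 [0->1 ok]
  20: obs=y cand={0} pick 0 [1->0 ok]
  21: obs=x cand={1,2,3} pick 3 [0->3 ok]
  22: obs=y cand={0} pick 0 [3->0 ok]
  23: obs=x cand={1,2,3} pick 1 [0->1 ok]
  24: obs=x cand={1,2,3} pick 1 [1->1 ok]
  25: obs=y cand={0} pick 0 [1->0 ok]

0,1,0,0,3,0,1,2,3,1,0,0,0,0,1,1,0,3,0,1,0,3,0,1,1,0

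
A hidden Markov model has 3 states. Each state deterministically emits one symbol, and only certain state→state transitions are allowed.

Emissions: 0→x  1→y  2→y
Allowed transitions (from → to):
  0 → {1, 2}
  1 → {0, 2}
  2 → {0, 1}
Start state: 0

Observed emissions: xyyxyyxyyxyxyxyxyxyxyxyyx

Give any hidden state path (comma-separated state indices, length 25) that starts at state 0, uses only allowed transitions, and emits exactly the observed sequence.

  pos 0: x in {0}, choose 0; start
  pos 1: y in {1,2}, choose 2; 0->2 ok
  pos 2: y in {1,2}, choose 1; 2->1 ok
  pos 3: x in {0}, choose 0; 1->0 ok
  pos 4: y in {1,2}, choose 1; 0->1 ok
  pos 5: y in {1,2}, choose 2; 1->2 ok
  pos 6: x in {0}, choose 0; 2->0 ok
  pos 7: y in {1,2}, choose 1; 0->1 ok
  pos 8: y in {1,2}, choose 2; 1->2 ok
  pos 9: x in {0}, choose 0; 2->0 ok
  pos 10: y in {1,2}, choose 2; 0->2 ok
  pos 11: x in {0}, choose 0; 2->0 ok
  pos 12: y in {1,2}, choose 2; 0->2 ok
  pos 13: x in {0}, choose 0; 2->0 ok
  pos 14: y in {1,2}, choose 1; 0->1 ok
  pos 15: x in {0}, choose 0; 1->0 ok
  pos 16: y in {1,2}, choose 1; 0->1 ok
  pos 17: x in {0}, choose 0; 1->0 ok
  pos 18: y in {1,2}, choose 2; 0->2 ok
  pos 19: x in {0}, choose 0; 2->0 ok
  pos 20: y in {1,2}, choose 1; 0->1 ok
  pos 21: x in {0}, choose 0; 1->0 ok
  pos 22: y in {1,2}, choose 1; 0->1 ok
  pos 23: y in {1,2}, choose 2; 1->2 ok
  pos 24: x in {0}, choose 0; 2->0 ok

0,2,1,0,1,2,0,1,2,0,2,0,2,0,1,0,1,0,2,0,1,0,1,2,0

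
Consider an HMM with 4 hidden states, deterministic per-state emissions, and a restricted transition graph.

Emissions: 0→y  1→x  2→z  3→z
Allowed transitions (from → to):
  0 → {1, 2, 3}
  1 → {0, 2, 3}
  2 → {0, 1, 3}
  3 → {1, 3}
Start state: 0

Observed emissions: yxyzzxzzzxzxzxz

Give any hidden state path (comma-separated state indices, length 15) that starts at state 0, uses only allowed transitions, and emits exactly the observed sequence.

  pos 0: y in {0}, choose 0; start
  pos 1: x in {1}, choose 1; 0->1 ok
  pos 2: y in {0}, choose 0; 1->0 ok
  pos 3: z in {2,3}, choose 3; 0->3 ok
  pos 4: z in {2,3}, choose 3; 3->3 ok
  pos 5: x in {1}, choose 1; 3->1 ok
  pos 6: z in {2,3}, choose 3; 1->3 ok
  pos 7: z in {2,3}, choose 3; 3->3 ok
  pos 8: z in {2,3}, choose 3; 3->3 ok
  pos 9: x in {1}, choose 1; 3->1 ok
  pos 10: z in {2,3}, choose 2; 1->2 ok
  pos 11: x in {1}, choose 1; 2->1 ok
  pos 12: z in {2,3}, choose 3; 1->3 ok
  pos 13: x in {1}, choose 1; 3->1 ok
  pos 14: z in {2,3}, choose 2; 1->2 ok

0,1,0,3,3,1,3,3,3,1,2,1,3,1,2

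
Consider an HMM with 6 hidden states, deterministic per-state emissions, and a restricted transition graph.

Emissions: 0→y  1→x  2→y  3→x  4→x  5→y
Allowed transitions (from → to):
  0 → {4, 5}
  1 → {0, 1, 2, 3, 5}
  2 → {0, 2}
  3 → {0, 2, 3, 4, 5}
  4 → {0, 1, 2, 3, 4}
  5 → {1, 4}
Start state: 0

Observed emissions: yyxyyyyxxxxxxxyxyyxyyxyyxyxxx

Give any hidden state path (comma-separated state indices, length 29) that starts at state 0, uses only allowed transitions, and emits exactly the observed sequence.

  0: obs=y cand={0,2,5} pick 0 [start]
  1: obs=y cand={0,2,5} pick 5 [0->5 ok]
  2: obs=x cand={1,3,4} pick 1 [5->1 ok]
  3: obs=y cand={0,2,5} pick 2 [1->2 ok]
  4: obs=y cand={0,2,5} pick 2 [2->2 ok]
  5: obs=y cand={0,2,5} pick 2 [2->2 ok]
  6: obs=y cand={0,2,5} pick 0 [2->0 ok]
  7: obs=x cand={1,3,4} pick 4 [0->4 ok]
  8: obs=x cand={1,3,4} pick 3 [4->3 ok]
  9: obs=x cand={1,3,4} pick 3 [3->3 ok]
  10: obs=x cand={1,3,4} pick 4 [3->4 ok]
  11: obs=x cand={1,3,4} pick 4 [4->4 ok]
  12: obs=x cand={1,3,4} pick 4 [4->4 ok]
  13: obs=x cand={1,3,4} pick 3 [4->3 ok]
  14: obs=y cand={0,2,5} pick 5 [3->5 ok]
  15: obs=x cand={1,3,4} pick 1 [5->1 ok]
  16: obs=y cand={0,2,5} pick 0 [1->0 ok]
  17: obs=y cand={0,2,5} pick 5 [0->5 ok]
  18: obs=x cand={1,3,4} pick 4 [5->4 ok]
  19: obs=y cand={0,2,5} pick 0 [4->0 ok]
  20: obs=y cand={0,2,5} pick 5 [0->5 ok]
  21: obs=x cand={1,3,4} pick 1 [5->1 ok]
  22: obs=y cand={0,2,5} pick 0 [1->0 ok]
  23: obs=y cand={0,2,5} pick 5 [0->5 ok]
  24: obs=x cand={1,3,4} pick 4 [5->4 ok]
  25: obs=y cand={0,2,5} pick 0 [4->0 ok]
  26: obs=x cand={1,3,4} pick 4 [0->4 ok]
  27: obs=x cand={1,3,4} pick 4 [4->4 ok]
  28: obs=x cand={1,3,4} pick 4 [4->4 ok]

0,5,1,2,2,2,0,4,3,3,4,4,4,3,5,1,0,5,4,0,5,1,0,5,4,0,4,4,4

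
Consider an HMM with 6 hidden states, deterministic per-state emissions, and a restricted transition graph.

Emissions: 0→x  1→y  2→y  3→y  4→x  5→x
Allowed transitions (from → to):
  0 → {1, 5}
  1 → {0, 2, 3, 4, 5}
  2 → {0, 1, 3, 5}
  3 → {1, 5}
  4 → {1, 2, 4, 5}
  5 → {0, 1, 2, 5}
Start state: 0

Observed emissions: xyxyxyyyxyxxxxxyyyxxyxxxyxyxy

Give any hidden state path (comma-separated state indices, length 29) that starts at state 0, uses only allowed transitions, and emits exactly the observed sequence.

  t0 'x' -> {0,4,5}, take 0 (start)
  t1 'y' -> {1,2,3}, take 1 (0->1 ok)
  t2 'x' -> {0,4,5}, take 0 (1->0 ok)
  t3 'y' -> {1,2,3}, take 1 (0->1 ok)
  t4 'x' -> {0,4,5}, take 0 (1->0 ok)
  t5 'y' -> {1,2,3}, take 1 (0->1 ok)
  t6 'y' -> {1,2,3}, take 2 (1->2 ok)
  t7 'y' -> {1,2,3}, take 1 (2->1 ok)
  t8 'x' -> {0,4,5}, take 5 (1->5 ok)
  t9 'y' -> {1,2,3}, take 1 (5->1 ok)
  t10 'x' -> {0,4,5}, take 0 (1->0 ok)
  t11 'x' -> {0,4,5}, take 5 (0->5 ok)
  t12 'x' -> {0,4,5}, take 5 (5->5 ok)
  t13 'x' -> {0,4,5}, take 5 (5->5 ok)
  t14 'x' -> {0,4,5}, take 0 (5->0 ok)
  t15 'y' -> {1,2,3}, take 1 (0->1 ok)
  t16 'y' -> {1,2,3}, take 3 (1->3 ok)
  t17 'y' -> {1,2,3}, take 1 (3->1 ok)
  t18 'x' -> {0,4,5}, take 5 (1->5 ok)
  t19 'x' -> {0,4,5}, take 5 (5->5 ok)
  t20 'y' -> {1,2,3}, take 1 (5->1 ok)
  t21 'x' -> {0,4,5}, take 5 (1->5 ok)
  t22 'x' -> {0,4,5}, take 5 (5->5 ok)
  t23 'x' -> {0,4,5}, take 0 (5->0 ok)
  t24 'y' -> {1,2,3}, take 1 (0->1 ok)
  t25 'x' -> {0,4,5}, take 0 (1->0 ok)
  t26 'y' -> {1,2,3}, take 1 (0->1 ok)
  t27 'x' -> {0,4,5}, take 5 (1->5 ok)
  t28 'y' -> {1,2,3}, take 1 (5->1 ok)

0,1,0,1,0,1,2,1,5,1,0,5,5,5,0,1,3,1,5,5,1,5,5,0,1,0,1,5,1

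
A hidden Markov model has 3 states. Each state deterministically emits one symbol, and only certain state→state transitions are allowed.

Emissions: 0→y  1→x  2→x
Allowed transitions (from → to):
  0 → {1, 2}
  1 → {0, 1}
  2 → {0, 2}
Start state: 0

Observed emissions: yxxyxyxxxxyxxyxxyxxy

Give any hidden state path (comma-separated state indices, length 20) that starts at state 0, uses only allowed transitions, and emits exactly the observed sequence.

  pos 0: y in {0}, choose 0; start
  pos 1: x in {1,2}, choose 2; 0->2 ok
  pos 2: x in {1,2}, choose 2; 2->2 ok
  pos 3: y in {0}, choose 0; 2->0 ok
  pos 4: x in {1,2}, choose 2; 0->2 ok
  pos 5: y in {0}, choose 0; 2->0 ok
  pos 6: x in {1,2}, choose 1; 0->1 ok
  pos 7: x in {1,2}, choose 1; 1->1 ok
  pos 8: x in {1,2}, choose 1; 1->1 ok
  pos 9: x in {1,2}, choose 1; 1->1 ok
  pos 10: y in {0}, choose 0; 1->0 ok
  pos 11: x in {1,2}, choose 2; 0->2 ok
  pos 12: x in {1,2}, choose 2; 2->2 ok
  pos 13: y in {0}, choose 0; 2->0 ok
  pos 14: x in {1,2}, choose 2; 0->2 ok
  pos 15: x in {1,2}, choose 2; 2->2 ok
  pos 16: y in {0}, choose 0; 2->0 ok
  pos 17: x in {1,2}, choose 1; 0->1 ok
  pos 18: x in {1,2}, choose 1; 1->1 ok
  pos 19: y in {0}, choose 0; 1->0 ok

0,2,2,0,2,0,1,1,1,1,0,2,2,0,2,2,0,1,1,0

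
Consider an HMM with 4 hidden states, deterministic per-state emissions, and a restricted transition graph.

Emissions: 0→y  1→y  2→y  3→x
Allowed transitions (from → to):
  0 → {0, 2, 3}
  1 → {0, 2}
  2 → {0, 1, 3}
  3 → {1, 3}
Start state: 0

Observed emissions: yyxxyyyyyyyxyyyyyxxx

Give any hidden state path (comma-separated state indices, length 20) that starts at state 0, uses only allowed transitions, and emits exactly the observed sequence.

0,0,3,3,1,2,0,0,2,0,2,3,1,0,0,0,2,3,3,3

  pos 0: y in {0,1,2}, choose 0; start
  pos 1: y in {0,1,2}, choose 0; 0->0 ok
  pos 2: x in {3}, choose 3; 0->3 ok
  pos 3: x in {3}, choose 3; 3->3 ok
  pos 4: y in {0,1,2}, choose 1; 3->1 ok
  pos 5: y in {0,1,2}, choose 2; 1->2 ok
  pos 6: y in {0,1,2}, choose 0; 2->0 ok
  pos 7: y in {0,1,2}, choose 0; 0->0 ok
  pos 8: y in {0,1,2}, choose 2; 0->2 ok
  pos 9: y in {0,1,2}, choose 0; 2->0 ok
  pos 10: y in {0,1,2}, choose 2; 0->2 ok
  pos 11: x in {3}, choose 3; 2->3 ok
  pos 12: y in {0,1,2}, choose 1; 3->1 ok
  pos 13: y in {0,1,2}, choose 0; 1->0 ok
  pos 14: y in {0,1,2}, choose 0; 0->0 ok
  pos 15: y in {0,1,2}, choose 0; 0->0 ok
  pos 16: y in {0,1,2}, choose 2; 0->2 ok
  pos 17: x in {3}, choose 3; 2->3 ok
  pos 18: x in {3}, choose 3; 3->3 ok
  pos 19: x in {3}, choose 3; 3->3 ok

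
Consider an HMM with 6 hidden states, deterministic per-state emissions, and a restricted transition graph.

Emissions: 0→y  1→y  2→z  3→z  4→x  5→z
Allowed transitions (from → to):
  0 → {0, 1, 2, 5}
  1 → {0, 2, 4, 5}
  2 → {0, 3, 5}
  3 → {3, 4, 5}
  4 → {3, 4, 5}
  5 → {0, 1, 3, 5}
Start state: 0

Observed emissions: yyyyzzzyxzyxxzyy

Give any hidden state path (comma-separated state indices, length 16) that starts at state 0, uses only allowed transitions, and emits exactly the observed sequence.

0,1,0,1,2,3,5,1,4,5,1,4,4,5,0,0

  t0 'y' -> {0,1}, take 0 (start)
  t1 'y' -> {0,1}, take 1 (0->1 ok)
  t2 'y' -> {0,1}, take 0 (1->0 ok)
  t3 'y' -> {0,1}, take 1 (0->1 ok)
  t4 'z' -> {2,3,5}, take 2 (1->2 ok)
  t5 'z' -> {2,3,5}, take 3 (2->3 ok)
  t6 'z' -> {2,3,5}, take 5 (3->5 ok)
  t7 'y' -> {0,1}, take 1 (5->1 ok)
  t8 'x' -> {4}, take 4 (1->4 ok)
  t9 'z' -> {2,3,5}, take 5 (4->5 ok)
  t10 'y' -> {0,1}, take 1 (5->1 ok)
  t11 'x' -> {4}, take 4 (1->4 ok)
  t12 'x' -> {4}, take 4 (4->4 ok)
  t13 'z' -> {2,3,5}, take 5 (4->5 ok)
  t14 'y' -> {0,1}, take 0 (5->0 ok)
  t15 'y' -> {0,1}, take 0 (0->0 ok)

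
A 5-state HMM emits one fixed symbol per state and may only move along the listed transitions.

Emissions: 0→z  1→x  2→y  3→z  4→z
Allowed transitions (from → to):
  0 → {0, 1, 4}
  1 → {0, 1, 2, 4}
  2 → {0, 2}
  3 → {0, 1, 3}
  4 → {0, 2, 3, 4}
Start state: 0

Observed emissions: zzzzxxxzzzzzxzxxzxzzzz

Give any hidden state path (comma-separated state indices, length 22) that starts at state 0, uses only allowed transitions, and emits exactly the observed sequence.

0,0,4,0,1,1,1,4,4,4,0,0,1,0,1,1,0,1,0,4,0,0

  pos 0: z in {0,3,4}, choose 0; start
  pos 1: z in {0,3,4}, choose 0; 0->0 ok
  pos 2: z in {0,3,4}, choose 4; 0->4 ok
  pos 3: z in {0,3,4}, choose 0; 4->0 ok
  pos 4: x in {1}, choose 1; 0->1 ok
  pos 5: x in {1}, choose 1; 1->1 ok
  pos 6: x in {1}, choose 1; 1->1 ok
  pos 7: z in {0,3,4}, choose 4; 1->4 ok
  pos 8: z in {0,3,4}, choose 4; 4->4 ok
  pos 9: z in {0,3,4}, choose 4; 4->4 ok
  pos 10: z in {0,3,4}, choose 0; 4->0 ok
  pos 11: z in {0,3,4}, choose 0; 0->0 ok
  pos 12: x in {1}, choose 1; 0->1 ok
  pos 13: z in {0,3,4}, choose 0; 1->0 ok
  pos 14: x in {1}, choose 1; 0->1 ok
  pos 15: x in {1}, choose 1; 1->1 ok
  pos 16: z in {0,3,4}, choose 0; 1->0 ok
  pos 17: x in {1}, choose 1; 0->1 ok
  pos 18: z in {0,3,4}, choose 0; 1->0 ok
  pos 19: z in {0,3,4}, choose 4; 0->4 ok
  pos 20: z in {0,3,4}, choose 0; 4->0 ok
  pos 21: z in {0,3,4}, choose 0; 0->0 ok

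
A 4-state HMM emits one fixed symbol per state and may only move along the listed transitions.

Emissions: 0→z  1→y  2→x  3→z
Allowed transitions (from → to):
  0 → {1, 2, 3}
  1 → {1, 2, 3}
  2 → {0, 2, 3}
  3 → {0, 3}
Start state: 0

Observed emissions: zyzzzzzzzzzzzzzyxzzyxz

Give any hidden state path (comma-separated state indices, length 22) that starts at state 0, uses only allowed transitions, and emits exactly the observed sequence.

  pos 0: z in {0,3}, choose 0; start
  pos 1: y in {1}, choose 1; 0->1 ok
  pos 2: z in {0,3}, choose 3; 1->3 ok
  pos 3: z in {0,3}, choose 0; 3->0 ok
  pos 4: z in {0,3}, choose 3; 0->3 ok
  pos 5: z in {0,3}, choose 3; 3->3 ok
  pos 6: z in {0,3}, choose 0; 3->0 ok
  pos 7: z in {0,3}, choose 3; 0->3 ok
  pos 8: z in {0,3}, choose 3; 3->3 ok
  pos 9: z in {0,3}, choose 0; 3->0 ok
  pos 10: z in {0,3}, choose 3; 0->3 ok
  pos 11: z in {0,3}, choose 3; 3->3 ok
  pos 12: z in {0,3}, choose 3; 3->3 ok
  pos 13: z in {0,3}, choose 3; 3->3 ok
  pos 14: z in {0,3}, choose 0; 3->0 ok
  pos 15: y in {1}, choose 1; 0->1 ok
  pos 16: x in {2}, choose 2; 1->2 ok
  pos 17: z in {0,3}, choose 3; 2->3 ok
  pos 18: z in {0,3}, choose 0; 3->0 ok
  pos 19: y in {1}, choose 1; 0->1 ok
  pos 20: x in {2}, choose 2; 1->2 ok
  pos 21: z in {0,3}, choose 0; 2->0 ok

0,1,3,0,3,3,0,3,3,0,3,3,3,3,0,1,2,3,0,1,2,0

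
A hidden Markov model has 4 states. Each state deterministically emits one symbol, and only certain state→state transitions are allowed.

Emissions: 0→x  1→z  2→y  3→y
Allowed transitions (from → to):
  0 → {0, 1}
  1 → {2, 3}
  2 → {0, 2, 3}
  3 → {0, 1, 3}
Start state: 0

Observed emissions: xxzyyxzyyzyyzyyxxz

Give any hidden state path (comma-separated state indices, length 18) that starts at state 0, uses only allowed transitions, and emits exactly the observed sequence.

0,0,1,2,3,0,1,3,3,1,2,3,1,2,3,0,0,1

  t0 'x' -> {0}, take 0 (start)
  t1 'x' -> {0}, take 0 (0->0 ok)
  t2 'z' -> {1}, take 1 (0->1 ok)
  t3 'y' -> {2,3}, take 2 (1->2 ok)
  t4 'y' -> {2,3}, take 3 (2->3 ok)
  t5 'x' -> {0}, take 0 (3->0 ok)
  t6 'z' -> {1}, take 1 (0->1 ok)
  t7 'y' -> {2,3}, take 3 (1->3 ok)
  t8 'y' -> {2,3}, take 3 (3->3 ok)
  t9 'z' -> {1}, take 1 (3->1 ok)
  t10 'y' -> {2,3}, take 2 (1->2 ok)
  t11 'y' -> {2,3}, take 3 (2->3 ok)
  t12 'z' -> {1}, take 1 (3->1 ok)
  t13 'y' -> {2,3}, take 2 (1->2 ok)
  t14 'y' -> {2,3}, take 3 (2->3 ok)
  t15 'x' -> {0}, take 0 (3->0 ok)
  t16 'x' -> {0}, take 0 (0->0 ok)
  t17 'z' -> {1}, take 1 (0->1 ok)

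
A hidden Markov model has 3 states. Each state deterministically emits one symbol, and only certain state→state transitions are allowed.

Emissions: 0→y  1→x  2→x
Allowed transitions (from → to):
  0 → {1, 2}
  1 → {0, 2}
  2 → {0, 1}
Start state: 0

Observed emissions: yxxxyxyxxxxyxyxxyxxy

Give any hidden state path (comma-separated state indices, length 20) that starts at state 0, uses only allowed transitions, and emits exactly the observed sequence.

0,2,1,2,0,2,0,2,1,2,1,0,2,0,2,1,0,2,1,0

  pos 0: y in {0}, choose 0; start
  pos 1: x in {1,2}, choose 2; 0->2 ok
  pos 2: x in {1,2}, choose 1; 2->1 ok
  pos 3: x in {1,2}, choose 2; 1->2 ok
  pos 4: y in {0}, choose 0; 2->0 ok
  pos 5: x in {1,2}, choose 2; 0->2 ok
  pos 6: y in {0}, choose 0; 2->0 ok
  pos 7: x in {1,2}, choose 2; 0->2 ok
  pos 8: x in {1,2}, choose 1; 2->1 ok
  pos 9: x in {1,2}, choose 2; 1->2 ok
  pos 10: x in {1,2}, choose 1; 2->1 ok
  pos 11: y in {0}, choose 0; 1->0 ok
  pos 12: x in {1,2}, choose 2; 0->2 ok
  pos 13: y in {0}, choose 0; 2->0 ok
  pos 14: x in {1,2}, choose 2; 0->2 ok
  pos 15: x in {1,2}, choose 1; 2->1 ok
  pos 16: y in {0}, choose 0; 1->0 ok
  pos 17: x in {1,2}, choose 2; 0->2 ok
  pos 18: x in {1,2}, choose 1; 2->1 ok
  pos 19: y in {0}, choose 0; 1->0 ok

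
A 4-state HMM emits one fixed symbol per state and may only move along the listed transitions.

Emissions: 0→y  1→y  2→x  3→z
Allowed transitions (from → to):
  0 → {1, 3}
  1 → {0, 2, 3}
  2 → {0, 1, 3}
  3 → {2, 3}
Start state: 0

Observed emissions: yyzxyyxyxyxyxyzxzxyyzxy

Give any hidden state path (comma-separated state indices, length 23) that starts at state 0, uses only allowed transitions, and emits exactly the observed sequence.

  0: obs=y cand={0,1} pick 0 [start]
  1: obs=y cand={0,1} pick 1 [0->1 ok]
  2: obs=z cand={3} pick 3 [1->3 ok]
  3: obs=x cand={2} pick 2 [3->2 ok]
  4: obs=y cand={0,1} pick 0 [2->0 ok]
  5: obs=y cand={0,1} pick 1 [0->1 ok]
  6: obs=x cand={2} pick 2 [1->2 ok]
  7: obs=y cand={0,1} pick 1 [2->1 ok]
  8: obs=x cand={2} pick 2 [1->2 ok]
  9: obs=y cand={0,1} pick 1 [2->1 ok]
  10: obs=x cand={2} pick 2 [1->2 ok]
  11: obs=y cand={0,1} pick 1 [2->1 ok]
  12: obs=x cand={2} pick 2 [1->2 ok]
  13: obs=y cand={0,1} pick 0 [2->0 ok]
  14: obs=z cand={3} pick 3 [0->3 ok]
  15: obs=x cand={2} pick 2 [3->2 ok]
  16: obs=z cand={3} pick 3 [2->3 ok]
  17: obs=x cand={2} pick 2 [3->2 ok]
  18: obs=y cand={0,1} pick 0 [2->0 ok]
  19: obs=y cand={0,1} pick 1 [0->1 ok]
  20: obs=z cand={3} pick 3 [1->3 ok]
  21: obs=x cand={2} pick 2 [3->2 ok]
  22: obs=y cand={0,1} pick 1 [2->1 ok]

0,1,3,2,0,1,2,1,2,1,2,1,2,0,3,2,3,2,0,1,3,2,1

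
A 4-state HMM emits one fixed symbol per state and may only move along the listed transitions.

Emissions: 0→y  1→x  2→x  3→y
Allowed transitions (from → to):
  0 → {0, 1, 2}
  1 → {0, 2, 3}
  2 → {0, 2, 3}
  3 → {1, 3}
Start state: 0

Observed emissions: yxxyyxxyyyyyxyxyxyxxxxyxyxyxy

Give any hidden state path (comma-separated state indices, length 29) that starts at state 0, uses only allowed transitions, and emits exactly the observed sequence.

  0: obs=y cand={0,3} pick 0 [start]
  1: obs=x cand={1,2} pick 1 [0->1 ok]
  2: obs=x cand={1,2} pick 2 [1->2 ok]
  3: obs=y cand={0,3} pick 0 [2->0 ok]
  4: obs=y cand={0,3} pick 0 [0->0 ok]
  5: obs=x cand={1,2} pick 2 [0->2 ok]
  6: obs=x cand={1,2} pick 2 [2->2 ok]
  7: obs=y cand={0,3} pick 0 [2->0 ok]
  8: obs=y cand={0,3} pick 0 [0->0 ok]
  9: obs=y cand={0,3} pick 0 [0->0 ok]
  10: obs=y cand={0,3} pick 0 [0->0 ok]
  11: obs=y cand={0,3} pick 0 [0->0 ok]
  12: obs=x cand={1,2} pick 2 [0->2 ok]
  13: obs=y cand={0,3} pick 3 [2->3 ok]
  14: obs=x cand={1,2} pick 1 [3->1 ok]
  15: obs=y cand={0,3} pick 3 [1->3 ok]
  16: obs=x cand={1,2} pick 1 [3->1 ok]
  17: obs=y cand={0,3} pick 3 [1->3 ok]
  18: obs=x cand={1,2} pick 1 [3->1 ok]
  19: obs=x cand={1,2} pick 2 [1->2 ok]
  20: obs=x cand={1,2} pick 2 [2->2 ok]
  21: obs=x cand={1,2} pick 2 [2->2 ok]
  22: obs=y cand={0,3} pick 0 [2->0 ok]
  23: obs=x cand={1,2} pick 1 [0->1 ok]
  24: obs=y cand={0,3} pick 3 [1->3 ok]
  25: obs=x cand={1,2} pick 1 [3->1 ok]
  26: obs=y cand={0,3} pick 3 [1->3 ok]
  27: obs=x cand={1,2} pick 1 [3->1 ok]
  28: obs=y cand={0,3} pick 0 [1->0 ok]

0,1,2,0,0,2,2,0,0,0,0,0,2,3,1,3,1,3,1,2,2,2,0,1,3,1,3,1,0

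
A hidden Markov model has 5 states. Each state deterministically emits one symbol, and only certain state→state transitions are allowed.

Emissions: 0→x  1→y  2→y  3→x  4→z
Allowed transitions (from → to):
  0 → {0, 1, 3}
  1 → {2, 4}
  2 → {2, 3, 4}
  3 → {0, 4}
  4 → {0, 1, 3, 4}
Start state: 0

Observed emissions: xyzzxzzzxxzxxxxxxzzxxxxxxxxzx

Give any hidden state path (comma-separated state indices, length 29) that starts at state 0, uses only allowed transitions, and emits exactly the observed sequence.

0,1,4,4,3,4,4,4,0,3,4,3,0,0,0,0,3,4,4,3,0,0,3,0,0,0,3,4,3

  [0] x  {0,3}  => 0  start
  [1] y  {1,2}  => 1  0->1 ok
  [2] z  {4}  => 4  1->4 ok
  [3] z  {4}  => 4  4->4 ok
  [4] x  {0,3}  => 3  4->3 ok
  [5] z  {4}  => 4  3->4 ok
  [6] z  {4}  => 4  4->4 ok
  [7] z  {4}  => 4  4->4 ok
  [8] x  {0,3}  => 0  4->0 ok
  [9] x  {0,3}  => 3  0->3 ok
  [10] z  {4}  => 4  3->4 ok
  [11] x  {0,3}  => 3  4->3 ok
  [12] x  {0,3}  => 0  3->0 ok
  [13] x  {0,3}  => 0  0->0 ok
  [14] x  {0,3}  => 0  0->0 ok
  [15] x  {0,3}  => 0  0->0 ok
  [16] x  {0,3}  => 3  0->3 ok
  [17] z  {4}  => 4  3->4 ok
  [18] z  {4}  => 4  4->4 ok
  [19] x  {0,3}  => 3  4->3 ok
  [20] x  {0,3}  => 0  3->0 ok
  [21] x  {0,3}  => 0  0->0 ok
  [22] x  {0,3}  => 3  0->3 ok
  [23] x  {0,3}  => 0  3->0 ok
  [24] x  {0,3}  => 0  0->0 ok
  [25] x  {0,3}  => 0  0->0 ok
  [26] x  {0,3}  => 3  0->3 ok
  [27] z  {4}  => 4  3->4 ok
  [28] x  {0,3}  => 3  4->3 ok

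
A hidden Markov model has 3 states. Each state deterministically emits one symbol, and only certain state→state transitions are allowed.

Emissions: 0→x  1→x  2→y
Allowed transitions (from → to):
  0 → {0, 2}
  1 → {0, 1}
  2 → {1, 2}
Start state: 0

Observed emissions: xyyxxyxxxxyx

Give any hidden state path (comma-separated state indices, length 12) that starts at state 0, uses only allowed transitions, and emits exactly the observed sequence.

  0: obs=x cand={0,1} pick 0 [start]
  1: obs=y cand={2} pick 2 [0->2 ok]
  2: obs=y cand={2} pick 2 [2->2 ok]
  3: obs=x cand={0,1} pick 1 [2->1 ok]
  4: obs=x cand={0,1} pick 0 [1->0 ok]
  5: obs=y cand={2} pick 2 [0->2 ok]
  6: obs=x cand={0,1} pick 1 [2->1 ok]
  7: obs=x cand={0,1} pick 1 [1->1 ok]
  8: obs=x cand={0,1} pick 1 [1->1 ok]
  9: obs=x cand={0,1} pick 0 [1->0 ok]
  10: obs=y cand={2} pick 2 [0->2 ok]
  11: obs=x cand={0,1} pick 1 [2->1 ok]

0,2,2,1,0,2,1,1,1,0,2,1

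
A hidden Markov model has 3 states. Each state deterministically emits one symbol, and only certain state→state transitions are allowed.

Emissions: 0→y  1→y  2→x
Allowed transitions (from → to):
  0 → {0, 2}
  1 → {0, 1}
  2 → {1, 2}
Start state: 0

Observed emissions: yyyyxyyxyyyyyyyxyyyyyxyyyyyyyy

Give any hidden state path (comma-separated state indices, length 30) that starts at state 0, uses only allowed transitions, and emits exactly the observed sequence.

  0: obs=y cand={0,1} pick 0 [start]
  1: obs=y cand={0,1} pick 0 [0->0 ok]
  2: obs=y cand={0,1} pick 0 [0->0 ok]
  3: obs=y cand={0,1} pick 0 [0->0 ok]
  4: obs=x cand={2} pick 2 [0->2 ok]
  5: obs=y cand={0,1} pick 1 [2->1 ok]
  6: obs=y cand={0,1} pick 0 [1->0 ok]
  7: obs=x cand={2} pick 2 [0->2 ok]
  8: obs=y cand={0,1} pick 1 [2->1 ok]
  9: obs=y cand={0,1} pick 1 [1->1 ok]
  10: obs=y cand={0,1} pick 1 [1->1 ok]
  11: obs=y cand={0,1} pick 1 [1->1 ok]
  12: obs=y cand={0,1} pick 1 [1->1 ok]
  13: obs=y cand={0,1} pick 0 [1->0 ok]
  14: obs=y cand={0,1} pick 0 [0->0 ok]
  15: obs=x cand={2} pick 2 [0->2 ok]
  16: obs=y cand={0,1} pick 1 [2->1 ok]
  17: obs=y cand={0,1} pick 1 [1->1 ok]
  18: obs=y cand={0,1} pick 0 [1->0 ok]
  19: obs=y cand={0,1} pick 0 [0->0 ok]
  20: obs=y cand={0,1} pick 0 [0->0 ok]
  21: obs=x cand={2} pick 2 [0->2 ok]
  22: obs=y cand={0,1} pick 1 [2->1 ok]
  23: obs=y cand={0,1} pick 1 [1->1 ok]
  24: obs=y cand={0,1} pick 1 [1->1 ok]
  25: obs=y cand={0,1} pick 1 [1->1 ok]
  26: obs=y cand={0,1} pick 1 [1->1 ok]
  27: obs=y cand={0,1} pick 0 [1->0 ok]
  28: obs=y cand={0,1} pick 0 [0->0 ok]
  29: obs=y cand={0,1} pick 0 [0->0 ok]

0,0,0,0,2,1,0,2,1,1,1,1,1,0,0,2,1,1,0,0,0,2,1,1,1,1,1,0,0,0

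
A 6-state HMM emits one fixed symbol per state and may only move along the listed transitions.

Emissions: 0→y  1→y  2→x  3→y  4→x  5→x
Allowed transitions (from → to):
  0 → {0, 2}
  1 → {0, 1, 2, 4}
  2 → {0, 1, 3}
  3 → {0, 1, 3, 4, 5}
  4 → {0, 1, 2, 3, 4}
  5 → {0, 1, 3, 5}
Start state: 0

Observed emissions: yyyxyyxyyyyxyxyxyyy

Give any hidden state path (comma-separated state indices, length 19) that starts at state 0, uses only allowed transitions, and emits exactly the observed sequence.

  [0] y  {0,1,3}  => 0  start
  [1] y  {0,1,3}  => 0  0->0 ok
  [2] y  {0,1,3}  => 0  0->0 ok
  [3] x  {2,4,5}  => 2  0->2 ok
  [4] y  {0,1,3}  => 1  2->1 ok
  [5] y  {0,1,3}  => 1  1->1 ok
  [6] x  {2,4,5}  => 2  1->2 ok
  [7] y  {0,1,3}  => 0  2->0 ok
  [8] y  {0,1,3}  => 0  0->0 ok
  [9] y  {0,1,3}  => 0  0->0 ok
  [10] y  {0,1,3}  => 0  0->0 ok
  [11] x  {2,4,5}  => 2  0->2 ok
  [12] y  {0,1,3}  => 1  2->1 ok
  [13] x  {2,4,5}  => 4  1->4 ok
  [14] y  {0,1,3}  => 1  4->1 ok
  [15] x  {2,4,5}  => 2  1->2 ok
  [16] y  {0,1,3}  => 1  2->1 ok
  [17] y  {0,1,3}  => 1  1->1 ok
  [18] y  {0,1,3}  => 1  1->1 ok

0,0,0,2,1,1,2,0,0,0,0,2,1,4,1,2,1,1,1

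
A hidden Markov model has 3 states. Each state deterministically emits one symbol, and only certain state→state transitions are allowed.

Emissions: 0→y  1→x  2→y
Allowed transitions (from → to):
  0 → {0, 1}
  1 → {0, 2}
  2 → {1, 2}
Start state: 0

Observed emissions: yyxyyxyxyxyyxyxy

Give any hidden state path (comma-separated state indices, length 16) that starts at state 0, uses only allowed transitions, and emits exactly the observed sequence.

0,0,1,0,0,1,2,1,0,1,0,0,1,2,1,2

  pos 0: y in {0,2}, choose 0; start
  pos 1: y in {0,2}, choose 0; 0->0 ok
  pos 2: x in {1}, choose 1; 0->1 ok
  pos 3: y in {0,2}, choose 0; 1->0 ok
  pos 4: y in {0,2}, choose 0; 0->0 ok
  pos 5: x in {1}, choose 1; 0->1 ok
  pos 6: y in {0,2}, choose 2; 1->2 ok
  pos 7: x in {1}, choose 1; 2->1 ok
  pos 8: y in {0,2}, choose 0; 1->0 ok
  pos 9: x in {1}, choose 1; 0->1 ok
  pos 10: y in {0,2}, choose 0; 1->0 ok
  pos 11: y in {0,2}, choose 0; 0->0 ok
  pos 12: x in {1}, choose 1; 0->1 ok
  pos 13: y in {0,2}, choose 2; 1->2 ok
  pos 14: x in {1}, choose 1; 2->1 ok
  pos 15: y in {0,2}, choose 2; 1->2 ok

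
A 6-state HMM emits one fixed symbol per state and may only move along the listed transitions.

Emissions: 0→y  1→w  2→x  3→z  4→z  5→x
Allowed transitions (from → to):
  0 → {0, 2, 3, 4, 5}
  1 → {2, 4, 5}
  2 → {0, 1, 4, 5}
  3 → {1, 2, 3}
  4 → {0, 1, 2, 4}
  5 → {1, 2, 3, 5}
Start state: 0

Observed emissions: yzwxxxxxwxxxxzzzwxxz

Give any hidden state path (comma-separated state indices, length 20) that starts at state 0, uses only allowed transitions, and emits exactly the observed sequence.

  0: obs=y cand={0} pick 0 [start]
  1: obs=z cand={3,4} pick 4 [0->4 ok]
  2: obs=w cand={1} pick 1 [4->1 ok]
  3: obs=x cand={2,5} pick 5 [1->5 ok]
  4: obs=x cand={2,5} pick 5 [5->5 ok]
  5: obs=x cand={2,5} pick 2 [5->2 ok]
  6: obs=x cand={2,5} pick 5 [2->5 ok]
  7: obs=x cand={2,5} pick 2 [5->2 ok]
  8: obs=w cand={1} pick 1 [2->1 ok]
  9: obs=x cand={2,5} pick 2 [1->2 ok]
  10: obs=x cand={2,5} pick 5 [2->5 ok]
  11: obs=x cand={2,5} pick 2 [5->2 ok]
  12: obs=x cand={2,5} pick 5 [2->5 ok]
  13: obs=z cand={3,4} pick 3 [5->3 ok]
  14: obs=z cand={3,4} pick 3 [3->3 ok]
  15: obs=z cand={3,4} pick 3 [3->3 ok]
  16: obs=w cand={1} pick 1 [3->1 ok]
  17: obs=x cand={2,5} pick 5 [1->5 ok]
  18: obs=x cand={2,5} pick 2 [5->2 ok]
  19: obs=z cand={3,4} pick 4 [2->4 ok]

0,4,1,5,5,2,5,2,1,2,5,2,5,3,3,3,1,5,2,4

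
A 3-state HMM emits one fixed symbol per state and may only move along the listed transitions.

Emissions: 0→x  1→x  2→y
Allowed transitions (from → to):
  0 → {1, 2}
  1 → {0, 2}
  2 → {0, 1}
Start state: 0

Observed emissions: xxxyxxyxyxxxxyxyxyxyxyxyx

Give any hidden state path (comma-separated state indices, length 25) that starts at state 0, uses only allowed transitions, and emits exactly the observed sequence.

0,1,0,2,1,0,2,1,2,0,1,0,1,2,0,2,1,2,0,2,0,2,1,2,0

  0: obs=x cand={0,1} pick 0 [start]
  1: obs=x cand={0,1} pick 1 [0->1 ok]
  2: obs=x cand={0,1} pick 0 [1->0 ok]
  3: obs=y cand={2} pick 2 [0->2 ok]
  4: obs=x cand={0,1} pick 1 [2->1 ok]
  5: obs=x cand={0,1} pick 0 [1->0 ok]
  6: obs=y cand={2} pick 2 [0->2 ok]
  7: obs=x cand={0,1} pick 1 [2->1 ok]
  8: obs=y cand={2} pick 2 [1->2 ok]
  9: obs=x cand={0,1} pick 0 [2->0 ok]
  10: obs=x cand={0,1} pick 1 [0->1 ok]
  11: obs=x cand={0,1} pick 0 [1->0 ok]
  12: obs=x cand={0,1} pick 1 [0->1 ok]
  13: obs=y cand={2} pick 2 [1->2 ok]
  14: obs=x cand={0,1} pick 0 [2->0 ok]
  15: obs=y cand={2} pick 2 [0->2 ok]
  16: obs=x cand={0,1} pick 1 [2->1 ok]
  17: obs=y cand={2} pick 2 [1->2 ok]
  18: obs=x cand={0,1} pick 0 [2->0 ok]
  19: obs=y cand={2} pick 2 [0->2 ok]
  20: obs=x cand={0,1} pick 0 [2->0 ok]
  21: obs=y cand={2} pick 2 [0->2 ok]
  22: obs=x cand={0,1} pick 1 [2->1 ok]
  23: obs=y cand={2} pick 2 [1->2 ok]
  24: obs=x cand={0,1} pick 0 [2->0 ok]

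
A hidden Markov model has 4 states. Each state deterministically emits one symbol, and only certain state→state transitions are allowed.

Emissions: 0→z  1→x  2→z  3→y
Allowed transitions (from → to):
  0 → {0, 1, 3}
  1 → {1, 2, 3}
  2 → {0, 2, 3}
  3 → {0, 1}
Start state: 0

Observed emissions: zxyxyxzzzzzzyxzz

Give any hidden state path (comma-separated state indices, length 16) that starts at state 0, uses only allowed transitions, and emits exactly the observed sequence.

  0: obs=z cand={0,2} pick 0 [start]
  1: obs=x cand={1} pick 1 [0->1 ok]
  2: obs=y cand={3} pick 3 [1->3 ok]
  3: obs=x cand={1} pick 1 [3->1 ok]
  4: obs=y cand={3} pick 3 [1->3 ok]
  5: obs=x cand={1} pick 1 [3->1 ok]
  6: obs=z cand={0,2} pick 2 [1->2 ok]
  7: obs=z cand={0,2} pick 2 [2->2 ok]
  8: obs=z cand={0,2} pick 2 [2->2 ok]
  9: obs=z cand={0,2} pick 2 [2->2 ok]
  10: obs=z cand={0,2} pick 2 [2->2 ok]
  11: obs=z cand={0,2} pick 2 [2->2 ok]
  12: obs=y cand={3} pick 3 [2->3 ok]
  13: obs=x cand={1} pick 1 [3->1 ok]
  14: obs=z cand={0,2} pick 2 [1->2 ok]
  15: obs=z cand={0,2} pick 0 [2->0 ok]

0,1,3,1,3,1,2,2,2,2,2,2,3,1,2,0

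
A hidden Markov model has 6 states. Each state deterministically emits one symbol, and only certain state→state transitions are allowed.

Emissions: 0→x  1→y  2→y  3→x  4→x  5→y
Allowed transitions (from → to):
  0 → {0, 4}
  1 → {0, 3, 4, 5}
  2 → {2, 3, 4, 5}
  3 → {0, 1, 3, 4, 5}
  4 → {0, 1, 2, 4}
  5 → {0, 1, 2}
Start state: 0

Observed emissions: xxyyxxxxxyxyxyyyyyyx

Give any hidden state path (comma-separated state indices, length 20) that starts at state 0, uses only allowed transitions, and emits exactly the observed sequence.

0,4,2,5,0,0,4,0,4,1,3,1,3,5,2,5,1,5,1,3

  [0] x  {0,3,4}  => 0  start
  [1] x  {0,3,4}  => 4  0->4 ok
  [2] y  {1,2,5}  => 2  4->2 ok
  [3] y  {1,2,5}  => 5  2->5 ok
  [4] x  {0,3,4}  => 0  5->0 ok
  [5] x  {0,3,4}  => 0  0->0 ok
  [6] x  {0,3,4}  => 4  0->4 ok
  [7] x  {0,3,4}  => 0  4->0 ok
  [8] x  {0,3,4}  => 4  0->4 ok
  [9] y  {1,2,5}  => 1  4->1 ok
  [10] x  {0,3,4}  => 3  1->3 ok
  [11] y  {1,2,5}  => 1  3->1 ok
  [12] x  {0,3,4}  => 3  1->3 ok
  [13] y  {1,2,5}  => 5  3->5 ok
  [14] y  {1,2,5}  => 2  5->2 ok
  [15] y  {1,2,5}  => 5  2->5 ok
  [16] y  {1,2,5}  => 1  5->1 ok
  [17] y  {1,2,5}  => 5  1->5 ok
  [18] y  {1,2,5}  => 1  5->1 ok
  [19] x  {0,3,4}  => 3  1->3 ok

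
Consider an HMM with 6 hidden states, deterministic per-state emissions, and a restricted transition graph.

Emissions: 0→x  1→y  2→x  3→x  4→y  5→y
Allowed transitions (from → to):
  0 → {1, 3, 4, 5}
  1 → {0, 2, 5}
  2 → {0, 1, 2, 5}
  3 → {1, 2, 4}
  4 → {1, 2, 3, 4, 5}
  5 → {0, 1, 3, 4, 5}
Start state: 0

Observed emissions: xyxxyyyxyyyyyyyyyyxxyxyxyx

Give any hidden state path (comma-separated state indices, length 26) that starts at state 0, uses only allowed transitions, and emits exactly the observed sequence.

0,1,0,3,1,5,1,0,1,5,4,4,1,5,4,4,5,4,2,0,1,0,1,2,1,2

  pos 0: x in {0,2,3}, choose 0; start
  pos 1: y in {1,4,5}, choose 1; 0->1 ok
  pos 2: x in {0,2,3}, choose 0; 1->0 ok
  pos 3: x in {0,2,3}, choose 3; 0->3 ok
  pos 4: y in {1,4,5}, choose 1; 3->1 ok
  pos 5: y in {1,4,5}, choose 5; 1->5 ok
  pos 6: y in {1,4,5}, choose 1; 5->1 ok
  pos 7: x in {0,2,3}, choose 0; 1->0 ok
  pos 8: y in {1,4,5}, choose 1; 0->1 ok
  pos 9: y in {1,4,5}, choose 5; 1->5 ok
  pos 10: y in {1,4,5}, choose 4; 5->4 ok
  pos 11: y in {1,4,5}, choose 4; 4->4 ok
  pos 12: y in {1,4,5}, choose 1; 4->1 ok
  pos 13: y in {1,4,5}, choose 5; 1->5 ok
  pos 14: y in {1,4,5}, choose 4; 5->4 ok
  pos 15: y in {1,4,5}, choose 4; 4->4 ok
  pos 16: y in {1,4,5}, choose 5; 4->5 ok
  pos 17: y in {1,4,5}, choose 4; 5->4 ok
  pos 18: x in {0,2,3}, choose 2; 4->2 ok
  pos 19: x in {0,2,3}, choose 0; 2->0 ok
  pos 20: y in {1,4,5}, choose 1; 0->1 ok
  pos 21: x in {0,2,3}, choose 0; 1->0 ok
  pos 22: y in {1,4,5}, choose 1; 0->1 ok
  pos 23: x in {0,2,3}, choose 2; 1->2 ok
  pos 24: y in {1,4,5}, choose 1; 2->1 ok
  pos 25: x in {0,2,3}, choose 2; 1->2 ok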